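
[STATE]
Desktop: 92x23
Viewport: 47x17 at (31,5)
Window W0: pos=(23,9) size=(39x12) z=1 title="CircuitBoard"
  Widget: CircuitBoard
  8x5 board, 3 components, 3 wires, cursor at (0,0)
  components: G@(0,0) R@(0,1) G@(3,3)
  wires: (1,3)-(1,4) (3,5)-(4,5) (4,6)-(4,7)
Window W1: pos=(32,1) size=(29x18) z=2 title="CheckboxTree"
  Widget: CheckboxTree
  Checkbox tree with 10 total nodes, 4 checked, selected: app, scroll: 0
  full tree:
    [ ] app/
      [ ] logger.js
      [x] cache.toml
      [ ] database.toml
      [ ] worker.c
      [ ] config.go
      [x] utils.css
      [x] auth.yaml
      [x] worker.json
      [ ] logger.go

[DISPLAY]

 ┃   [ ] logger.js           ┃                 
 ┃   [x] cache.toml          ┃                 
 ┃   [ ] database.toml       ┃                 
 ┃   [ ] worker.c            ┃                 
━┃   [ ] config.go           ┃┓                
t┃   [x] utils.css           ┃┃                
─┃   [x] auth.yaml           ┃┨                
2┃   [x] worker.json         ┃┃                
 ┃   [ ] logger.go           ┃┃                
 ┃                           ┃┃                
 ┃                           ┃┃                
 ┃                           ┃┃                
 ┃                           ┃┃                
 ┗━━━━━━━━━━━━━━━━━━━━━━━━━━━┛┃                
         G       ·            ┃                
━━━━━━━━━━━━━━━━━━━━━━━━━━━━━━┛                
                                               


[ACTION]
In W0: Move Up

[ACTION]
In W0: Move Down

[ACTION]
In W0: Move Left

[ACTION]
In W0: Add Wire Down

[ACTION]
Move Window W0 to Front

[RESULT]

 ┃   [ ] logger.js           ┃                 
 ┃   [x] cache.toml          ┃                 
 ┃   [ ] database.toml       ┃                 
 ┃   [ ] worker.c            ┃                 
━━━━━━━━━━━━━━━━━━━━━━━━━━━━━━┓                
tBoard                        ┃                
──────────────────────────────┨                
2 3 4 5 6 7                   ┃                
 R                            ┃                
                              ┃                
         · ─ ·                ┃                
                              ┃                
                              ┃                
                              ┃                
         G       ·            ┃                
━━━━━━━━━━━━━━━━━━━━━━━━━━━━━━┛                
                                               


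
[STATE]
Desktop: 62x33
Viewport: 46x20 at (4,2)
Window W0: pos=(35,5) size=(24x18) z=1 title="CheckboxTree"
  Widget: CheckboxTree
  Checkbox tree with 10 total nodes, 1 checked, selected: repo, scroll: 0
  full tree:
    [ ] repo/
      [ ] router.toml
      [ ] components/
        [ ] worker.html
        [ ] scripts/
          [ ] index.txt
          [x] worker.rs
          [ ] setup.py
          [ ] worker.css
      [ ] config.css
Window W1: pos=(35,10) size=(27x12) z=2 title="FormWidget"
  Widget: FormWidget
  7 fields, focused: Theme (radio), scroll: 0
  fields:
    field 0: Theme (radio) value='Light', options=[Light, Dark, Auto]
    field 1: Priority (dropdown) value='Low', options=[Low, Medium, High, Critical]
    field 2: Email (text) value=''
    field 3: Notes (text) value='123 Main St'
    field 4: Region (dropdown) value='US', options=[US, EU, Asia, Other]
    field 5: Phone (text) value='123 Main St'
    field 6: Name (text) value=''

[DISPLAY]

                                              
                                              
                                              
                               ┏━━━━━━━━━━━━━━
                               ┃ CheckboxTree 
                               ┠──────────────
                               ┃>[-] repo/    
                               ┃   [ ] router.
                               ┏━━━━━━━━━━━━━━
                               ┃ FormWidget   
                               ┠──────────────
                               ┃> Theme:      
                               ┃  Priority:   
                               ┃  Email:      
                               ┃  Notes:      
                               ┃  Region:     
                               ┃  Phone:      
                               ┃  Name:       
                               ┃              
                               ┗━━━━━━━━━━━━━━


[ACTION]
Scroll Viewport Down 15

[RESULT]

                               ┃> Theme:      
                               ┃  Priority:   
                               ┃  Email:      
                               ┃  Notes:      
                               ┃  Region:     
                               ┃  Phone:      
                               ┃  Name:       
                               ┃              
                               ┗━━━━━━━━━━━━━━
                               ┗━━━━━━━━━━━━━━
                                              
                                              
                                              
                                              
                                              
                                              
                                              
                                              
                                              
                                              


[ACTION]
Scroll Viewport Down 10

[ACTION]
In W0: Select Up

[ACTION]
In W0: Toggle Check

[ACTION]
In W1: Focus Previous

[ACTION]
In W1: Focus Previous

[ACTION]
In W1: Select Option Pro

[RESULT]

                               ┃  Theme:      
                               ┃  Priority:   
                               ┃  Email:      
                               ┃  Notes:      
                               ┃  Region:     
                               ┃> Phone:      
                               ┃  Name:       
                               ┃              
                               ┗━━━━━━━━━━━━━━
                               ┗━━━━━━━━━━━━━━
                                              
                                              
                                              
                                              
                                              
                                              
                                              
                                              
                                              
                                              


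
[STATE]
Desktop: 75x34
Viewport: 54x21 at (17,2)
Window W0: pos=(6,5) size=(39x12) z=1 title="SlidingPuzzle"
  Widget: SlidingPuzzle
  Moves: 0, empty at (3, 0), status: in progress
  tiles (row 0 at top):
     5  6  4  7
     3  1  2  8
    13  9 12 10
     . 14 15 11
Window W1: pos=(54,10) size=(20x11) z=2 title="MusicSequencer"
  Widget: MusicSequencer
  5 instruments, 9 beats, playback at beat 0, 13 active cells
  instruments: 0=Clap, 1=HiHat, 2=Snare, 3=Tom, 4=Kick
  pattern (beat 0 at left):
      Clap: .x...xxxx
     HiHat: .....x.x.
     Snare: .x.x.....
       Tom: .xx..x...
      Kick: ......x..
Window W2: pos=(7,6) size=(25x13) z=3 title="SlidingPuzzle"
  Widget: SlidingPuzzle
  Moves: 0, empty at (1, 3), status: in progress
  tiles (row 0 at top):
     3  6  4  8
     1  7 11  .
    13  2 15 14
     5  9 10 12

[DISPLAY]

                                                      
                                                      
                                                      
━━━━━━━━━━━━━━━━━━━━━━━━━━━┓                          
━━━━━━━━━━━━━━┓            ┃                          
uzzle         ┃────────────┨                          
──────────────┨            ┃                          
─┬────┬────┐  ┃            ┃                          
 │  4 │  8 │  ┃            ┃         ┏━━━━━━━━━━━━━━━━
─┼────┼────┤  ┃            ┃         ┃ MusicSequencer 
 │ 11 │    │  ┃            ┃         ┠────────────────
─┼────┼────┤  ┃            ┃         ┃      ▼12345678 
 │ 15 │ 14 │  ┃            ┃         ┃  Clap·█···████ 
─┼────┼────┤  ┃            ┃         ┃ HiHat·····█·█· 
 │ 10 │ 12 │  ┃━━━━━━━━━━━━┛         ┃ Snare·█·█····· 
─┴────┴────┘  ┃                      ┃   Tom·██··█··· 
━━━━━━━━━━━━━━┛                      ┃  Kick······█·· 
                                     ┃                
                                     ┗━━━━━━━━━━━━━━━━
                                                      
                                                      


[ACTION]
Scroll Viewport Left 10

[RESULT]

                                                      
                                                      
                                                      
━━━━━━━━━━━━━━━━━━━━━━━━━━━━━━━━━━━━━┓                
┏━━━━━━━━━━━━━━━━━━━━━━━┓            ┃                
┃ SlidingPuzzle         ┃────────────┨                
┠───────────────────────┨            ┃                
┃┌────┬────┬────┬────┐  ┃            ┃                
┃│  3 │  6 │  4 │  8 │  ┃            ┃         ┏━━━━━━
┃├────┼────┼────┼────┤  ┃            ┃         ┃ Music
┃│  1 │  7 │ 11 │    │  ┃            ┃         ┠──────
┃├────┼────┼────┼────┤  ┃            ┃         ┃      
┃│ 13 │  2 │ 15 │ 14 │  ┃            ┃         ┃  Clap
┃├────┼────┼────┼────┤  ┃            ┃         ┃ HiHat
┃│  5 │  9 │ 10 │ 12 │  ┃━━━━━━━━━━━━┛         ┃ Snare
┃└────┴────┴────┴────┘  ┃                      ┃   Tom
┗━━━━━━━━━━━━━━━━━━━━━━━┛                      ┃  Kick
                                               ┃      
                                               ┗━━━━━━
                                                      
                                                      


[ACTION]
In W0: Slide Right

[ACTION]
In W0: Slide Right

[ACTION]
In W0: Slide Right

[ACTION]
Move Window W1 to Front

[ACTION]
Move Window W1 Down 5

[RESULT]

                                                      
                                                      
                                                      
━━━━━━━━━━━━━━━━━━━━━━━━━━━━━━━━━━━━━┓                
┏━━━━━━━━━━━━━━━━━━━━━━━┓            ┃                
┃ SlidingPuzzle         ┃────────────┨                
┠───────────────────────┨            ┃                
┃┌────┬────┬────┬────┐  ┃            ┃                
┃│  3 │  6 │  4 │  8 │  ┃            ┃                
┃├────┼────┼────┼────┤  ┃            ┃                
┃│  1 │  7 │ 11 │    │  ┃            ┃                
┃├────┼────┼────┼────┤  ┃            ┃                
┃│ 13 │  2 │ 15 │ 14 │  ┃            ┃                
┃├────┼────┼────┼────┤  ┃            ┃         ┏━━━━━━
┃│  5 │  9 │ 10 │ 12 │  ┃━━━━━━━━━━━━┛         ┃ Music
┃└────┴────┴────┴────┘  ┃                      ┠──────
┗━━━━━━━━━━━━━━━━━━━━━━━┛                      ┃      
                                               ┃  Clap
                                               ┃ HiHat
                                               ┃ Snare
                                               ┃   Tom


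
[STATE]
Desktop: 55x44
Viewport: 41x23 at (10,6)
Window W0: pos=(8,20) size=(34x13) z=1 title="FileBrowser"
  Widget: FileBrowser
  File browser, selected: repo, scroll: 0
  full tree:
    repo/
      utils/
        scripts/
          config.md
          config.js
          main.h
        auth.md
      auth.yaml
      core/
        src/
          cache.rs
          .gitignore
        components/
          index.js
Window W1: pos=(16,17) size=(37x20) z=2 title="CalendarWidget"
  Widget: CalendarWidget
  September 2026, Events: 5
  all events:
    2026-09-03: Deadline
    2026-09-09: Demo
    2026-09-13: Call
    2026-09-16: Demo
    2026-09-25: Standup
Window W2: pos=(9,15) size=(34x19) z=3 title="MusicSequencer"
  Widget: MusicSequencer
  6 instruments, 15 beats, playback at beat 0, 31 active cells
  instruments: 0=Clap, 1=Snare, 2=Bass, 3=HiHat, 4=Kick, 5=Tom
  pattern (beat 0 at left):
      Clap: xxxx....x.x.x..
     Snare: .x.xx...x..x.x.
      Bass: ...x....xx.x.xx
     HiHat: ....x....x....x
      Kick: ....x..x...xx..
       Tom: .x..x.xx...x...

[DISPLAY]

                                         
                                         
                                         
                                         
                                         
                                         
                                         
                                         
                                         
━━━━━━━━━━━━━━━━━━━━━━━━━━━━━━━━┓        
 MusicSequencer                 ┃        
────────────────────────────────┨━━━━━━━━
      ▼12345678901234           ┃        
  Clap████····█·█·█··           ┃────────
 Snare·█·██···█··█·█·           ┃        
  Bass···█····██·█·██           ┃        
 HiHat····█····█····█           ┃        
  Kick····█··█···██··           ┃        
   Tom·█··█·██···█···           ┃        
                                ┃        
                                ┃        
                                ┃        
                                ┃        


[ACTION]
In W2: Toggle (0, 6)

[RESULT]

                                         
                                         
                                         
                                         
                                         
                                         
                                         
                                         
                                         
━━━━━━━━━━━━━━━━━━━━━━━━━━━━━━━━┓        
 MusicSequencer                 ┃        
────────────────────────────────┨━━━━━━━━
      ▼12345678901234           ┃        
  Clap████··█·█·█·█··           ┃────────
 Snare·█·██···█··█·█·           ┃        
  Bass···█····██·█·██           ┃        
 HiHat····█····█····█           ┃        
  Kick····█··█···██··           ┃        
   Tom·█··█·██···█···           ┃        
                                ┃        
                                ┃        
                                ┃        
                                ┃        


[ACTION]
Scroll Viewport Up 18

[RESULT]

                                         
                                         
                                         
                                         
                                         
                                         
                                         
                                         
                                         
                                         
                                         
                                         
                                         
                                         
                                         
━━━━━━━━━━━━━━━━━━━━━━━━━━━━━━━━┓        
 MusicSequencer                 ┃        
────────────────────────────────┨━━━━━━━━
      ▼12345678901234           ┃        
  Clap████··█·█·█·█··           ┃────────
 Snare·█·██···█··█·█·           ┃        
  Bass···█····██·█·██           ┃        
 HiHat····█····█····█           ┃        


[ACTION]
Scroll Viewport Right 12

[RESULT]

                                         
                                         
                                         
                                         
                                         
                                         
                                         
                                         
                                         
                                         
                                         
                                         
                                         
                                         
                                         
━━━━━━━━━━━━━━━━━━━━━━━━━━━━┓            
icSequencer                 ┃            
────────────────────────────┨━━━━━━━━━┓  
  ▼12345678901234           ┃         ┃  
ap████··█·█·█·█··           ┃─────────┨  
re·█·██···█··█·█·           ┃         ┃  
ss···█····██·█·██           ┃         ┃  
at····█····█····█           ┃         ┃  


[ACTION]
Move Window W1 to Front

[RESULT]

                                         
                                         
                                         
                                         
                                         
                                         
                                         
                                         
                                         
                                         
                                         
                                         
                                         
                                         
                                         
━━━━━━━━━━━━━━━━━━━━━━━━━━━━┓            
icSequencer                 ┃            
──┏━━━━━━━━━━━━━━━━━━━━━━━━━━━━━━━━━━━┓  
  ┃ CalendarWidget                    ┃  
ap┠───────────────────────────────────┨  
re┃           September 2026          ┃  
ss┃Mo Tu We Th Fr Sa Su               ┃  
at┃    1  2  3*  4  5  6              ┃  


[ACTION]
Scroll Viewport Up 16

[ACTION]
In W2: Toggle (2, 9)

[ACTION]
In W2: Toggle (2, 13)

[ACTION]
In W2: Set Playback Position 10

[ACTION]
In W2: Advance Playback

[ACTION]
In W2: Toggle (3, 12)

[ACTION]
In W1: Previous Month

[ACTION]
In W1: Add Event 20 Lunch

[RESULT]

                                         
                                         
                                         
                                         
                                         
                                         
                                         
                                         
                                         
                                         
                                         
                                         
                                         
                                         
                                         
━━━━━━━━━━━━━━━━━━━━━━━━━━━━┓            
icSequencer                 ┃            
──┏━━━━━━━━━━━━━━━━━━━━━━━━━━━━━━━━━━━┓  
  ┃ CalendarWidget                    ┃  
ap┠───────────────────────────────────┨  
re┃            August 2026            ┃  
ss┃Mo Tu We Th Fr Sa Su               ┃  
at┃                1  2               ┃  


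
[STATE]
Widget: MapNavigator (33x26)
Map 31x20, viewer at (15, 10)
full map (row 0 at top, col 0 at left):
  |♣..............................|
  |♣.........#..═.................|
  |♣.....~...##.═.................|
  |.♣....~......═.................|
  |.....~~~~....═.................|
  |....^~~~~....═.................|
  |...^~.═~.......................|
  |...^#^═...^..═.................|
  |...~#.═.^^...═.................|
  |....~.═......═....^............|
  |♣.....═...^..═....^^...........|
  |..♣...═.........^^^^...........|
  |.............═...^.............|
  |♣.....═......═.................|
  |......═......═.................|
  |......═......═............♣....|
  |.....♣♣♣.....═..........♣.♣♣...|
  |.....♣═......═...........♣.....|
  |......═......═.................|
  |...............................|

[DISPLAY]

                                 
                                 
                                 
 ♣.............................. 
 ♣.........#..═................. 
 ♣.....~...##.═................. 
 .♣....~......═................. 
 .....~~~~....═................. 
 ....^~~~~....═................. 
 ...^~.═~....................... 
 ...^#^═...^..═................. 
 ...~#.═.^^...═................. 
 ....~.═......═....^............ 
 ♣.....═...^..═.@..^^........... 
 ..♣...═.........^^^^........... 
 .............═...^............. 
 ♣.....═......═................. 
 ......═......═................. 
 ......═......═............♣.... 
 .....♣♣♣.....═..........♣.♣♣... 
 .....♣═......═...........♣..... 
 ......═......═................. 
 ............................... 
                                 
                                 
                                 


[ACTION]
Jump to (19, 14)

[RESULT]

.......#..═.................     
...~...##.═.................     
...~......═.................     
..~~~~....═.................     
.^~~~~....═.................     
^~.═~.......................     
^#^═...^..═.................     
~#.═.^^...═.................     
.~.═......═....^............     
...═...^..═....^^...........     
...═.........^^^^...........     
..........═...^.............     
...═......═.................     
...═......═.....@...........     
...═......═............♣....     
..♣♣♣.....═..........♣.♣♣...     
..♣═......═...........♣.....     
...═......═.................     
............................     
                                 
                                 
                                 
                                 
                                 
                                 
                                 


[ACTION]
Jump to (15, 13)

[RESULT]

 ♣.............................. 
 ♣.........#..═................. 
 ♣.....~...##.═................. 
 .♣....~......═................. 
 .....~~~~....═................. 
 ....^~~~~....═................. 
 ...^~.═~....................... 
 ...^#^═...^..═................. 
 ...~#.═.^^...═................. 
 ....~.═......═....^............ 
 ♣.....═...^..═....^^........... 
 ..♣...═.........^^^^........... 
 .............═...^............. 
 ♣.....═......═.@............... 
 ......═......═................. 
 ......═......═............♣.... 
 .....♣♣♣.....═..........♣.♣♣... 
 .....♣═......═...........♣..... 
 ......═......═................. 
 ............................... 
                                 
                                 
                                 
                                 
                                 
                                 


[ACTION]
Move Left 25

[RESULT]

                ♣................
                ♣.........#..═...
                ♣.....~...##.═...
                .♣....~......═...
                .....~~~~....═...
                ....^~~~~....═...
                ...^~.═~.........
                ...^#^═...^..═...
                ...~#.═.^^...═...
                ....~.═......═...
                ♣.....═...^..═...
                ..♣...═.........^
                .............═...
                @.....═......═...
                ......═......═...
                ......═......═...
                .....♣♣♣.....═...
                .....♣═......═...
                ......═......═...
                .................
                                 
                                 
                                 
                                 
                                 
                                 


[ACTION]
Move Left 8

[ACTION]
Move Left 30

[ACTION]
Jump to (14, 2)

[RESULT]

                                 
                                 
                                 
                                 
                                 
                                 
                                 
                                 
                                 
                                 
                                 
  ♣..............................
  ♣.........#..═.................
  ♣.....~...##.═@................
  .♣....~......═.................
  .....~~~~....═.................
  ....^~~~~....═.................
  ...^~.═~.......................
  ...^#^═...^..═.................
  ...~#.═.^^...═.................
  ....~.═......═....^............
  ♣.....═...^..═....^^...........
  ..♣...═.........^^^^...........
  .............═...^.............
  ♣.....═......═.................
  ......═......═.................


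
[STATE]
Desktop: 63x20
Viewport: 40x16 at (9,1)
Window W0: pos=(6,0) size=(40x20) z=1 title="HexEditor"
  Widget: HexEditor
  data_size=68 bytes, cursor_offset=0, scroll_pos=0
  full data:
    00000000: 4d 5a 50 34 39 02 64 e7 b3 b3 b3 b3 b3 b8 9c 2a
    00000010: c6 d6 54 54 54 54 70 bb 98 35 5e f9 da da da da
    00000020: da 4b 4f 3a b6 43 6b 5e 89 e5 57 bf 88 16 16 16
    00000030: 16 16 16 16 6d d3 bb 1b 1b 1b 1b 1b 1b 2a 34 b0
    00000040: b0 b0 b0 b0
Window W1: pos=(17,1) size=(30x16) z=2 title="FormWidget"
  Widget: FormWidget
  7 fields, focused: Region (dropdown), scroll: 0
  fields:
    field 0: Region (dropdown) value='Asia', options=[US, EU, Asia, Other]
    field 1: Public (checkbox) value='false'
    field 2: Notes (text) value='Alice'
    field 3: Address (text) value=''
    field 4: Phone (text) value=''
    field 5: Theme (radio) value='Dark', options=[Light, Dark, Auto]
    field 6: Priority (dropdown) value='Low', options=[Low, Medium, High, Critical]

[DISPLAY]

exEditor┏━━━━━━━━━━━━━━━━━━━━━━━━━━━━┓  
────────┃ FormWidget                 ┃  
000000  ┠────────────────────────────┨  
000010  ┃> Region:     [Asia       ▼]┃  
000020  ┃  Public:     [ ]           ┃  
000030  ┃  Notes:      [Alice       ]┃  
000040  ┃  Address:    [            ]┃  
        ┃  Phone:      [            ]┃  
        ┃  Theme:      ( ) Light  (●)┃  
        ┃  Priority:   [Low        ▼]┃  
        ┃                            ┃  
        ┃                            ┃  
        ┃                            ┃  
        ┃                            ┃  
        ┃                            ┃  
        ┗━━━━━━━━━━━━━━━━━━━━━━━━━━━━┛  


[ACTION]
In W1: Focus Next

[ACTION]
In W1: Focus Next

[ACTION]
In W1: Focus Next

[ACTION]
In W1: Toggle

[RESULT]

exEditor┏━━━━━━━━━━━━━━━━━━━━━━━━━━━━┓  
────────┃ FormWidget                 ┃  
000000  ┠────────────────────────────┨  
000010  ┃  Region:     [Asia       ▼]┃  
000020  ┃  Public:     [ ]           ┃  
000030  ┃  Notes:      [Alice       ]┃  
000040  ┃> Address:    [            ]┃  
        ┃  Phone:      [            ]┃  
        ┃  Theme:      ( ) Light  (●)┃  
        ┃  Priority:   [Low        ▼]┃  
        ┃                            ┃  
        ┃                            ┃  
        ┃                            ┃  
        ┃                            ┃  
        ┃                            ┃  
        ┗━━━━━━━━━━━━━━━━━━━━━━━━━━━━┛  


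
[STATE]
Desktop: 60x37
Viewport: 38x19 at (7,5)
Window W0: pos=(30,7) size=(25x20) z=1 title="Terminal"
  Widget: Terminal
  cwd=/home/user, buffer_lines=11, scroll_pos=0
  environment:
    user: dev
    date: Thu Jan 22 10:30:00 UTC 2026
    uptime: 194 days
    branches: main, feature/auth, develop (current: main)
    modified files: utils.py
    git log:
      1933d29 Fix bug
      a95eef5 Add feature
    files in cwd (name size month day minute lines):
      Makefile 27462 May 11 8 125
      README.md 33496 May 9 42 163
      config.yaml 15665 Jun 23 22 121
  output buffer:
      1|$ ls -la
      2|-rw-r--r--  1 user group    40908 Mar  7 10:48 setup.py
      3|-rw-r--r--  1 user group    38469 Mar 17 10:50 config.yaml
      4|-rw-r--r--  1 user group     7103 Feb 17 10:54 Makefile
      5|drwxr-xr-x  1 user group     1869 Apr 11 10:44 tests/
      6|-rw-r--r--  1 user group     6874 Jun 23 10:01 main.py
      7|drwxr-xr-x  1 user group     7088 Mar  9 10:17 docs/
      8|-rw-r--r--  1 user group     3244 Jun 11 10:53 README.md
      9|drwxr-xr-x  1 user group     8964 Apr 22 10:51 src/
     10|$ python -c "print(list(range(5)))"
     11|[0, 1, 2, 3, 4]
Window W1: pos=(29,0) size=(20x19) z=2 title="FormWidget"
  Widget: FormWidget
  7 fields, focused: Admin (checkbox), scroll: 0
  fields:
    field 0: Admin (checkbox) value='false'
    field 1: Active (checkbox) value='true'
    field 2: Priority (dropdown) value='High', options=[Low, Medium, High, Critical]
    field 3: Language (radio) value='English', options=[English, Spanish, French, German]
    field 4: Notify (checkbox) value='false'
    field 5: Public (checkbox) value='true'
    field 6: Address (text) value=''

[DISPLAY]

                      ┃  Priority:   [
                      ┃  Language:   (
                      ┃  Notify:     [
                      ┃  Public:     [
                      ┃  Address:    [
                      ┃               
                      ┃               
                      ┃               
                      ┃               
                      ┃               
                      ┃               
                      ┃               
                      ┃               
                      ┗━━━━━━━━━━━━━━━
                       ┃$ python -c "p
                       ┃[0, 1, 2, 3, 4
                       ┃$ █           
                       ┃              
                       ┃              


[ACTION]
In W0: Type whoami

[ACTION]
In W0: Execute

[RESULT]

                      ┃  Priority:   [
                      ┃  Language:   (
                      ┃  Notify:     [
                      ┃  Public:     [
                      ┃  Address:    [
                      ┃               
                      ┃               
                      ┃               
                      ┃               
                      ┃               
                      ┃               
                      ┃               
                      ┃               
                      ┗━━━━━━━━━━━━━━━
                       ┃$ python -c "p
                       ┃[0, 1, 2, 3, 4
                       ┃$ whoami      
                       ┃dev           
                       ┃$ █           


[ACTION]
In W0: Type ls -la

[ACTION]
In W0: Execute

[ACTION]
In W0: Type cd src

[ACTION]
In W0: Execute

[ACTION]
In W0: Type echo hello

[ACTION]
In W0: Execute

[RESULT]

                      ┃  Priority:   [
                      ┃  Language:   (
                      ┃  Notify:     [
                      ┃  Public:     [
                      ┃  Address:    [
                      ┃               
                      ┃               
                      ┃               
                      ┃               
                      ┃               
                      ┃               
                      ┃               
                      ┃               
                      ┗━━━━━━━━━━━━━━━
                       ┃-rw-r--r--  1 
                       ┃-rw-r--r--  1 
                       ┃$ cd src      
                       ┃              
                       ┃$ echo hello  


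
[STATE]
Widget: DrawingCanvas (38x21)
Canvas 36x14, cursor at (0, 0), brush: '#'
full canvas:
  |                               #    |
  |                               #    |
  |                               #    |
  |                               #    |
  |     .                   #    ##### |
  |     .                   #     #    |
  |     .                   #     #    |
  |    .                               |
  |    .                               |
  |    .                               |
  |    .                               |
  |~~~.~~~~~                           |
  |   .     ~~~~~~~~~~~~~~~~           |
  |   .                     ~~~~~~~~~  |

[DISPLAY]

+                              #      
                               #      
                               #      
                               #      
     .                   #    #####   
     .                   #     #      
     .                   #     #      
    .                                 
    .                                 
    .                                 
    .                                 
~~~.~~~~~                             
   .     ~~~~~~~~~~~~~~~~             
   .                     ~~~~~~~~~    
                                      
                                      
                                      
                                      
                                      
                                      
                                      


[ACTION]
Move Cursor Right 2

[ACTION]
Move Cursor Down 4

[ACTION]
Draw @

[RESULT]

                               #      
                               #      
                               #      
                               #      
  @  .                   #    #####   
     .                   #     #      
     .                   #     #      
    .                                 
    .                                 
    .                                 
    .                                 
~~~.~~~~~                             
   .     ~~~~~~~~~~~~~~~~             
   .                     ~~~~~~~~~    
                                      
                                      
                                      
                                      
                                      
                                      
                                      


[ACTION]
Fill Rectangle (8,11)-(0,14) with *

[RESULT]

           ****                #      
           ****                #      
           ****                #      
           ****                #      
  @  .     ****          #    #####   
     .     ****          #     #      
     .     ****          #     #      
    .      ****                       
    .      ****                       
    .                                 
    .                                 
~~~.~~~~~                             
   .     ~~~~~~~~~~~~~~~~             
   .                     ~~~~~~~~~    
                                      
                                      
                                      
                                      
                                      
                                      
                                      


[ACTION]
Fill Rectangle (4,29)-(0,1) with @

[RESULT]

 @@@@@@@@@@@@@@@@@@@@@@@@@@@@@ #      
 @@@@@@@@@@@@@@@@@@@@@@@@@@@@@ #      
 @@@@@@@@@@@@@@@@@@@@@@@@@@@@@ #      
 @@@@@@@@@@@@@@@@@@@@@@@@@@@@@ #      
 @@@@@@@@@@@@@@@@@@@@@@@@@@@@@#####   
     .     ****          #     #      
     .     ****          #     #      
    .      ****                       
    .      ****                       
    .                                 
    .                                 
~~~.~~~~~                             
   .     ~~~~~~~~~~~~~~~~             
   .                     ~~~~~~~~~    
                                      
                                      
                                      
                                      
                                      
                                      
                                      


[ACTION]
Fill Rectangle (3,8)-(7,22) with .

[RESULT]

 @@@@@@@@@@@@@@@@@@@@@@@@@@@@@ #      
 @@@@@@@@@@@@@@@@@@@@@@@@@@@@@ #      
 @@@@@@@@@@@@@@@@@@@@@@@@@@@@@ #      
 @@@@@@@...............@@@@@@@ #      
 @@@@@@@...............@@@@@@@#####   
     .  ...............  #     #      
     .  ...............  #     #      
    .   ...............               
    .      ****                       
    .                                 
    .                                 
~~~.~~~~~                             
   .     ~~~~~~~~~~~~~~~~             
   .                     ~~~~~~~~~    
                                      
                                      
                                      
                                      
                                      
                                      
                                      


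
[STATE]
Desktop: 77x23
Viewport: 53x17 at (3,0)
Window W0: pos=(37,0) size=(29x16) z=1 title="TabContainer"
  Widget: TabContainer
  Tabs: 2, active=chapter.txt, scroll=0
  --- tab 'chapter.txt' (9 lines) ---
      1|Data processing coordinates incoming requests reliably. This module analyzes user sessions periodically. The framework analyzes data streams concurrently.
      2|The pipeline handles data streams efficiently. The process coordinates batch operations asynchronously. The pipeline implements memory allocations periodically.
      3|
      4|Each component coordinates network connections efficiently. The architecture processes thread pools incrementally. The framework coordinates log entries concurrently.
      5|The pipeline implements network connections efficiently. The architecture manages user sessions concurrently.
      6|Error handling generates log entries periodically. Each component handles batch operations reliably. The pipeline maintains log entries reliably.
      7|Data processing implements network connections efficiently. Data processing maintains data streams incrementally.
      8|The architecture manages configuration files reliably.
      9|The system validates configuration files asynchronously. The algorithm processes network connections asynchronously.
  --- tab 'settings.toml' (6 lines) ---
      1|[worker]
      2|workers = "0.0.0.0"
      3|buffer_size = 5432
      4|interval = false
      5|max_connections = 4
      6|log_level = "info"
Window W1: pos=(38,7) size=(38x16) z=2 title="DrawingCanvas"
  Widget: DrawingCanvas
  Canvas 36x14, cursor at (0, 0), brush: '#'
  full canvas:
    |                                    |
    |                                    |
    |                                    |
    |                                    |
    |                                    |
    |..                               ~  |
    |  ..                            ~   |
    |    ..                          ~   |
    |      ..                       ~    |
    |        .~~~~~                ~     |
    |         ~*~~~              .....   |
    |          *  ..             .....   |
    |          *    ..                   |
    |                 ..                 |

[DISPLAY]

                                  ┏━━━━━━━━━━━━━━━━━━
                                  ┃ TabContainer     
                                  ┠──────────────────
                                  ┃[chapter.txt]│ set
                                  ┃──────────────────
                                  ┃Data processing co
                                  ┃The pipeline handl
                                  ┃┏━━━━━━━━━━━━━━━━━
                                  ┃┃ DrawingCanvas   
                                  ┃┠─────────────────
                                  ┃┃+                
                                  ┃┃                 
                                  ┃┃                 
                                  ┃┃                 
                                  ┃┃                 
                                  ┗┃..               
                                   ┃  ..             


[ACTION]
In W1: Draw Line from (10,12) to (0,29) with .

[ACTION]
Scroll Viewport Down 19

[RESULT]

                                  ┃The pipeline handl
                                  ┃┏━━━━━━━━━━━━━━━━━
                                  ┃┃ DrawingCanvas   
                                  ┃┠─────────────────
                                  ┃┃+                
                                  ┃┃                 
                                  ┃┃                 
                                  ┃┃                 
                                  ┃┃                 
                                  ┗┃..               
                                   ┃  ..             
                                   ┃    ..           
                                   ┃      ..       ..
                                   ┃        .~~~~..  
                                   ┃         ~*~.~   
                                   ┃          *  ..  
                                   ┗━━━━━━━━━━━━━━━━━
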